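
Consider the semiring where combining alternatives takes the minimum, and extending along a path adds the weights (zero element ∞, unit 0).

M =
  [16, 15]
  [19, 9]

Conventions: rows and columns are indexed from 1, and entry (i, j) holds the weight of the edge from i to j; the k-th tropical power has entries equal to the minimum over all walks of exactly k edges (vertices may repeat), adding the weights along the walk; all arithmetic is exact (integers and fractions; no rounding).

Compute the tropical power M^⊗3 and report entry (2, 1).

M^⊗2:
  [32, 24]
  [28, 18]
M^⊗3:
  [43, 33]
  [37, 27]
Key observation: the optimum is the walk 2->2->2->1, with weight 9 + 9 + 19 = 37.
Optimal value attained by: walk 2->2->2->1.
Answer: (M^⊗3)[2][1] = 37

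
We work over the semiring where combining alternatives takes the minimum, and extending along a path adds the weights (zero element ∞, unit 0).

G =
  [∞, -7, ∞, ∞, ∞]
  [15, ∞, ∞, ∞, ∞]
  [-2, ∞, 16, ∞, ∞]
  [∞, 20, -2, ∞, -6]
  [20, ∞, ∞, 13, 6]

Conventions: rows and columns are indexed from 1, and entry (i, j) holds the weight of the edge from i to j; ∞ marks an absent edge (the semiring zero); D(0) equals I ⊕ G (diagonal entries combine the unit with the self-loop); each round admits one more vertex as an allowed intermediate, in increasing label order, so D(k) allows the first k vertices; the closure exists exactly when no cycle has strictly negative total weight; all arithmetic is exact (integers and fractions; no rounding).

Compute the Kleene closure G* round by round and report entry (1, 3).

D(0):
  [0, -7, ∞, ∞, ∞]
  [15, 0, ∞, ∞, ∞]
  [-2, ∞, 0, ∞, ∞]
  [∞, 20, -2, 0, -6]
  [20, ∞, ∞, 13, 0]
D(1):
  [0, -7, ∞, ∞, ∞]
  [15, 0, ∞, ∞, ∞]
  [-2, -9, 0, ∞, ∞]
  [∞, 20, -2, 0, -6]
  [20, 13, ∞, 13, 0]
D(2):
  [0, -7, ∞, ∞, ∞]
  [15, 0, ∞, ∞, ∞]
  [-2, -9, 0, ∞, ∞]
  [35, 20, -2, 0, -6]
  [20, 13, ∞, 13, 0]
D(3):
  [0, -7, ∞, ∞, ∞]
  [15, 0, ∞, ∞, ∞]
  [-2, -9, 0, ∞, ∞]
  [-4, -11, -2, 0, -6]
  [20, 13, ∞, 13, 0]
D(4):
  [0, -7, ∞, ∞, ∞]
  [15, 0, ∞, ∞, ∞]
  [-2, -9, 0, ∞, ∞]
  [-4, -11, -2, 0, -6]
  [9, 2, 11, 13, 0]
D(5):
  [0, -7, ∞, ∞, ∞]
  [15, 0, ∞, ∞, ∞]
  [-2, -9, 0, ∞, ∞]
  [-4, -11, -2, 0, -6]
  [9, 2, 11, 13, 0]
Answer: G*[1][3] = ∞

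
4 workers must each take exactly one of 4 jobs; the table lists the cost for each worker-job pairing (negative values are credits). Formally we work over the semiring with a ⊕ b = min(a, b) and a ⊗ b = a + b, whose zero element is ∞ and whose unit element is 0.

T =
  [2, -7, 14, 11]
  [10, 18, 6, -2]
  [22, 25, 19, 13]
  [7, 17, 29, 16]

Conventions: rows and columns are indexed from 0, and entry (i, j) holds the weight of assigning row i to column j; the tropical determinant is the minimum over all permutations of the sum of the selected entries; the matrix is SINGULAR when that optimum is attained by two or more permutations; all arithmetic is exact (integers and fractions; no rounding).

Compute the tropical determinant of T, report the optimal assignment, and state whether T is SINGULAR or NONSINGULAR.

σ = (0, 1, 2, 3): 2 + 18 + 19 + 16 = 55
σ = (0, 1, 3, 2): 2 + 18 + 13 + 29 = 62
σ = (0, 2, 1, 3): 2 + 6 + 25 + 16 = 49
σ = (0, 2, 3, 1): 2 + 6 + 13 + 17 = 38
σ = (0, 3, 1, 2): 2 + (-2) + 25 + 29 = 54
σ = (0, 3, 2, 1): 2 + (-2) + 19 + 17 = 36
σ = (1, 0, 2, 3): (-7) + 10 + 19 + 16 = 38
σ = (1, 0, 3, 2): (-7) + 10 + 13 + 29 = 45
σ = (1, 2, 0, 3): (-7) + 6 + 22 + 16 = 37
σ = (1, 2, 3, 0): (-7) + 6 + 13 + 7 = 19
σ = (1, 3, 0, 2): (-7) + (-2) + 22 + 29 = 42
σ = (1, 3, 2, 0): (-7) + (-2) + 19 + 7 = 17
σ = (2, 0, 1, 3): 14 + 10 + 25 + 16 = 65
σ = (2, 0, 3, 1): 14 + 10 + 13 + 17 = 54
σ = (2, 1, 0, 3): 14 + 18 + 22 + 16 = 70
σ = (2, 1, 3, 0): 14 + 18 + 13 + 7 = 52
σ = (2, 3, 0, 1): 14 + (-2) + 22 + 17 = 51
σ = (2, 3, 1, 0): 14 + (-2) + 25 + 7 = 44
σ = (3, 0, 1, 2): 11 + 10 + 25 + 29 = 75
σ = (3, 0, 2, 1): 11 + 10 + 19 + 17 = 57
σ = (3, 1, 0, 2): 11 + 18 + 22 + 29 = 80
σ = (3, 1, 2, 0): 11 + 18 + 19 + 7 = 55
σ = (3, 2, 0, 1): 11 + 6 + 22 + 17 = 56
σ = (3, 2, 1, 0): 11 + 6 + 25 + 7 = 49
Optimal value attained by: σ = (1, 3, 2, 0).
Answer: det⊕(T) = 17; verdict: NONSINGULAR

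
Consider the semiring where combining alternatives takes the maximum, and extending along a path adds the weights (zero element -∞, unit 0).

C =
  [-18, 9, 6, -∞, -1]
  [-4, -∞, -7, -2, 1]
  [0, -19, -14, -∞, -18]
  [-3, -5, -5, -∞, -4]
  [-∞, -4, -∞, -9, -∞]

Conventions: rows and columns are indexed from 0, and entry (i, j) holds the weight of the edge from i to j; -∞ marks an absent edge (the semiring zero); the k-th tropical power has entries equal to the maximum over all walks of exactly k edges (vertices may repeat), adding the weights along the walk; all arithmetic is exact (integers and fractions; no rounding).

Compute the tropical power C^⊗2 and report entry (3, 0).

C^⊗2:
  [6, -5, 2, 7, 10]
  [-5, 5, 2, -8, -5]
  [-14, 9, 6, -21, -1]
  [-5, 6, 3, -7, -4]
  [-8, -14, -11, -6, -3]
Key observation: the optimum is the walk 3->2->0, with weight (-5) + 0 = -5.
Optimal value attained by: walk 3->2->0.
Answer: (C^⊗2)[3][0] = -5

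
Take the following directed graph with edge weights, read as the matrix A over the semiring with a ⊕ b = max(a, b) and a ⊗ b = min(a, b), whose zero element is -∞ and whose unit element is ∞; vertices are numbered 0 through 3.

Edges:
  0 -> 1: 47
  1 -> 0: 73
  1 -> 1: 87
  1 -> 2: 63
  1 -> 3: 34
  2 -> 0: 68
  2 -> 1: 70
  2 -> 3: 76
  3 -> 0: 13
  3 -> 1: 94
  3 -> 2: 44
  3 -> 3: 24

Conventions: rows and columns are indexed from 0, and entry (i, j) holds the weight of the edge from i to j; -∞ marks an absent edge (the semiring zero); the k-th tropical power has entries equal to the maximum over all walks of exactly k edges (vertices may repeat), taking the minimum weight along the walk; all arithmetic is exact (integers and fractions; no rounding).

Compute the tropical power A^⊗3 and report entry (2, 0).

A^⊗2:
  [47, 47, 47, 34]
  [73, 87, 63, 63]
  [70, 76, 63, 34]
  [73, 87, 63, 44]
A^⊗3:
  [47, 47, 47, 47]
  [73, 87, 63, 63]
  [73, 76, 63, 63]
  [73, 87, 63, 63]
Key observation: the optimum is the walk 2->3->1->0, with weight 76 min 94 min 73 = 73.
Optimal value attained by: walk 2->3->1->0.
Answer: (A^⊗3)[2][0] = 73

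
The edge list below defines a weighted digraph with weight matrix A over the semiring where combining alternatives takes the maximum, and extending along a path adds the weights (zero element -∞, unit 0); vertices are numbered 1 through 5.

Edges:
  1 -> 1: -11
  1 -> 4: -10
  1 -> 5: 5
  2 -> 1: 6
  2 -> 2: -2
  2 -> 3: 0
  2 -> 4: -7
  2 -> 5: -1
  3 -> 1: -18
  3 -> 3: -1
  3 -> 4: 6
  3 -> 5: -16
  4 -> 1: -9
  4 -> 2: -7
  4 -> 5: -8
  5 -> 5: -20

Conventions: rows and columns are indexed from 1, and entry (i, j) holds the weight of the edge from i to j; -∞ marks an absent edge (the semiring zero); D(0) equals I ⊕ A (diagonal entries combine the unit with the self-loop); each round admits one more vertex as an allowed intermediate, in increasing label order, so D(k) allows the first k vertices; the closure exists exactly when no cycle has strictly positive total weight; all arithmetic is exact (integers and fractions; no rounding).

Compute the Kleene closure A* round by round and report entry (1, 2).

D(0):
  [0, -∞, -∞, -10, 5]
  [6, 0, 0, -7, -1]
  [-18, -∞, 0, 6, -16]
  [-9, -7, -∞, 0, -8]
  [-∞, -∞, -∞, -∞, 0]
D(1):
  [0, -∞, -∞, -10, 5]
  [6, 0, 0, -4, 11]
  [-18, -∞, 0, 6, -13]
  [-9, -7, -∞, 0, -4]
  [-∞, -∞, -∞, -∞, 0]
D(2):
  [0, -∞, -∞, -10, 5]
  [6, 0, 0, -4, 11]
  [-18, -∞, 0, 6, -13]
  [-1, -7, -7, 0, 4]
  [-∞, -∞, -∞, -∞, 0]
D(3):
  [0, -∞, -∞, -10, 5]
  [6, 0, 0, 6, 11]
  [-18, -∞, 0, 6, -13]
  [-1, -7, -7, 0, 4]
  [-∞, -∞, -∞, -∞, 0]
D(4):
  [0, -17, -17, -10, 5]
  [6, 0, 0, 6, 11]
  [5, -1, 0, 6, 10]
  [-1, -7, -7, 0, 4]
  [-∞, -∞, -∞, -∞, 0]
D(5):
  [0, -17, -17, -10, 5]
  [6, 0, 0, 6, 11]
  [5, -1, 0, 6, 10]
  [-1, -7, -7, 0, 4]
  [-∞, -∞, -∞, -∞, 0]
Answer: A*[1][2] = -17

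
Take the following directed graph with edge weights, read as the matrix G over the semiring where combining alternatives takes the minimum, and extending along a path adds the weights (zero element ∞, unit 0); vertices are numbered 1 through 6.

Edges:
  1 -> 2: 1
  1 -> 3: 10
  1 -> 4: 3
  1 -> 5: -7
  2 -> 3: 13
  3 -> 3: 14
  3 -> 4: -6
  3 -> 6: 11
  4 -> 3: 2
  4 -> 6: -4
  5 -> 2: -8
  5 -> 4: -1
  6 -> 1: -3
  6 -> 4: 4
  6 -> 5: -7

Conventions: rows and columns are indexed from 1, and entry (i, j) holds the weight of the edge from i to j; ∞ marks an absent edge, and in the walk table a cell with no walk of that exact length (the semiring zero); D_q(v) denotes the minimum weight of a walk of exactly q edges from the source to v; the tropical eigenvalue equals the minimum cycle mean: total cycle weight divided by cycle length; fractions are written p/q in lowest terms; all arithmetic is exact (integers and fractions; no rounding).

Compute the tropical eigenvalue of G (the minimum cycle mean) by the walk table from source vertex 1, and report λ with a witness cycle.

q=0: [0, ∞, ∞, ∞, ∞, ∞]
q=1: [∞, 1, 10, 3, -7, ∞]
q=2: [∞, -15, 5, -8, ∞, -1]
q=3: [-4, ∞, -6, -1, -8, -12]
q=4: [-15, -16, 1, -12, -19, -5]
q=5: [-8, -27, -10, -20, -22, -16]
q=6: [-19, -30, -18, -23, -23, -24]
Optimal cycle mean attained by: cycle 4->6->5->4, total (-4) + (-7) + (-1), length 3.
Answer: λ = -4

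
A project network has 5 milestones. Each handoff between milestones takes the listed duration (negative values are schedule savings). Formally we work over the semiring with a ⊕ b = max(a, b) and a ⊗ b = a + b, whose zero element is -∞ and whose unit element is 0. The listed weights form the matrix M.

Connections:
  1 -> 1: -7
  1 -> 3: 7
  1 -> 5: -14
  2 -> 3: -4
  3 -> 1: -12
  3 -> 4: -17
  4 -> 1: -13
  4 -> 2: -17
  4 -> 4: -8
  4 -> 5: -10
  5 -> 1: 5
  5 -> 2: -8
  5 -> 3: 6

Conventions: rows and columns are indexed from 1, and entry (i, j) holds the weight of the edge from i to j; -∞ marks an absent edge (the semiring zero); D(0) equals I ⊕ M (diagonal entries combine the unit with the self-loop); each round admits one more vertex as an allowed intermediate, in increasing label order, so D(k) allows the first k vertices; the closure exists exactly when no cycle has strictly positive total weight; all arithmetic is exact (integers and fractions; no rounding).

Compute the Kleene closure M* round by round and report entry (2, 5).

D(0):
  [0, -∞, 7, -∞, -14]
  [-∞, 0, -4, -∞, -∞]
  [-12, -∞, 0, -17, -∞]
  [-13, -17, -∞, 0, -10]
  [5, -8, 6, -∞, 0]
D(1):
  [0, -∞, 7, -∞, -14]
  [-∞, 0, -4, -∞, -∞]
  [-12, -∞, 0, -17, -26]
  [-13, -17, -6, 0, -10]
  [5, -8, 12, -∞, 0]
D(2):
  [0, -∞, 7, -∞, -14]
  [-∞, 0, -4, -∞, -∞]
  [-12, -∞, 0, -17, -26]
  [-13, -17, -6, 0, -10]
  [5, -8, 12, -∞, 0]
D(3):
  [0, -∞, 7, -10, -14]
  [-16, 0, -4, -21, -30]
  [-12, -∞, 0, -17, -26]
  [-13, -17, -6, 0, -10]
  [5, -8, 12, -5, 0]
D(4):
  [0, -27, 7, -10, -14]
  [-16, 0, -4, -21, -30]
  [-12, -34, 0, -17, -26]
  [-13, -17, -6, 0, -10]
  [5, -8, 12, -5, 0]
D(5):
  [0, -22, 7, -10, -14]
  [-16, 0, -4, -21, -30]
  [-12, -34, 0, -17, -26]
  [-5, -17, 2, 0, -10]
  [5, -8, 12, -5, 0]
Answer: M*[2][5] = -30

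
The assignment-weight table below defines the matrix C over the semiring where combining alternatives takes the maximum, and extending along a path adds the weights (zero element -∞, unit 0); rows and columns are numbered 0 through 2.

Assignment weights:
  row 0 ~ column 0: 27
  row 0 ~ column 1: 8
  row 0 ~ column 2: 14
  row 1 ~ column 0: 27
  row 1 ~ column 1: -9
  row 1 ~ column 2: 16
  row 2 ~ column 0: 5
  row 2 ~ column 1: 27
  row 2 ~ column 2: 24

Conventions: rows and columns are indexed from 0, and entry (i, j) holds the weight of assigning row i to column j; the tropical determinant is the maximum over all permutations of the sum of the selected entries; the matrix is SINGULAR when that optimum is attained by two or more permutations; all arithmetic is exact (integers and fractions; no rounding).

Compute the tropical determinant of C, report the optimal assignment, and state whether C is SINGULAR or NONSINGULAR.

σ = (0, 1, 2): 27 + (-9) + 24 = 42
σ = (0, 2, 1): 27 + 16 + 27 = 70
σ = (1, 0, 2): 8 + 27 + 24 = 59
σ = (1, 2, 0): 8 + 16 + 5 = 29
σ = (2, 0, 1): 14 + 27 + 27 = 68
σ = (2, 1, 0): 14 + (-9) + 5 = 10
Optimal value attained by: σ = (0, 2, 1).
Answer: det⊕(C) = 70; verdict: NONSINGULAR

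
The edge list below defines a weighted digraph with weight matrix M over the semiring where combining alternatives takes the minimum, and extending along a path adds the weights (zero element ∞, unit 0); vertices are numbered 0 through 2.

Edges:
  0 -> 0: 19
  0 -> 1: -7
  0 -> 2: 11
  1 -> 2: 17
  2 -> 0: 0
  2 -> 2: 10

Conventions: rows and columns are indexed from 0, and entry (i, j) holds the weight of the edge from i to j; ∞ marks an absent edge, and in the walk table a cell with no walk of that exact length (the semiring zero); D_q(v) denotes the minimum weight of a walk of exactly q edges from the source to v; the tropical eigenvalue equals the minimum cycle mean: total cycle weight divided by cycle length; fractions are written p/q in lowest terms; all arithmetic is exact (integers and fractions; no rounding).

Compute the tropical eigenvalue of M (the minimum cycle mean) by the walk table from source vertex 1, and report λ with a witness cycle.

q=0: [∞, 0, ∞]
q=1: [∞, ∞, 17]
q=2: [17, ∞, 27]
q=3: [27, 10, 28]
Optimal cycle mean attained by: cycle 0->1->2->0, total (-7) + 17 + 0, length 3.
Answer: λ = 10/3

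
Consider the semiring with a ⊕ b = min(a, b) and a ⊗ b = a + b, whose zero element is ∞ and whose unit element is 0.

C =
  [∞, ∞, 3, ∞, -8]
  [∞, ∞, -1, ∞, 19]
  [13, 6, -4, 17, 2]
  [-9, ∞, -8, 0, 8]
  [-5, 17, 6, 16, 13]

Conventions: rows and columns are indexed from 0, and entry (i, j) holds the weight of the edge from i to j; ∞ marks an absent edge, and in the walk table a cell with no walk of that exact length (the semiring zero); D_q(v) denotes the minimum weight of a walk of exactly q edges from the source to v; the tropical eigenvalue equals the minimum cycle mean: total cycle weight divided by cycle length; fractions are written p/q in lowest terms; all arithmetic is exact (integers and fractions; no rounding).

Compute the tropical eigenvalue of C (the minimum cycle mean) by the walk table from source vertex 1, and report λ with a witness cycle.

q=0: [∞, 0, ∞, ∞, ∞]
q=1: [∞, ∞, -1, ∞, 19]
q=2: [12, 5, -5, 16, 1]
q=3: [-4, 1, -9, 12, -3]
q=4: [-8, -3, -13, 8, -12]
q=5: [-17, -7, -17, 4, -16]
Optimal cycle mean attained by: cycle 0->4->0, total (-8) + (-5), length 2.
Answer: λ = -13/2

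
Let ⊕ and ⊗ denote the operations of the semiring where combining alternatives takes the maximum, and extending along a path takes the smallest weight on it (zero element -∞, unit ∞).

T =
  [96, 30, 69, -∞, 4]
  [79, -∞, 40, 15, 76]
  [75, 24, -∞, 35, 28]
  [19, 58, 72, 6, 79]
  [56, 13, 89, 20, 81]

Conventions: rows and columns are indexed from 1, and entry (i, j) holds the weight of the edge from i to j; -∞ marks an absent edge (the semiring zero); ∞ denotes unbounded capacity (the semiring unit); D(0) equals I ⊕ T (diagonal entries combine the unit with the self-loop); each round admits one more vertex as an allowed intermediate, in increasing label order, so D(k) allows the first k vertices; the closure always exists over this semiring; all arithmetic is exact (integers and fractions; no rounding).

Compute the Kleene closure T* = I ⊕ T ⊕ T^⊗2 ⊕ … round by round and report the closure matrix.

D(0):
  [∞, 30, 69, -∞, 4]
  [79, ∞, 40, 15, 76]
  [75, 24, ∞, 35, 28]
  [19, 58, 72, ∞, 79]
  [56, 13, 89, 20, ∞]
D(1):
  [∞, 30, 69, -∞, 4]
  [79, ∞, 69, 15, 76]
  [75, 30, ∞, 35, 28]
  [19, 58, 72, ∞, 79]
  [56, 30, 89, 20, ∞]
D(2):
  [∞, 30, 69, 15, 30]
  [79, ∞, 69, 15, 76]
  [75, 30, ∞, 35, 30]
  [58, 58, 72, ∞, 79]
  [56, 30, 89, 20, ∞]
D(3):
  [∞, 30, 69, 35, 30]
  [79, ∞, 69, 35, 76]
  [75, 30, ∞, 35, 30]
  [72, 58, 72, ∞, 79]
  [75, 30, 89, 35, ∞]
D(4):
  [∞, 35, 69, 35, 35]
  [79, ∞, 69, 35, 76]
  [75, 35, ∞, 35, 35]
  [72, 58, 72, ∞, 79]
  [75, 35, 89, 35, ∞]
D(5):
  [∞, 35, 69, 35, 35]
  [79, ∞, 76, 35, 76]
  [75, 35, ∞, 35, 35]
  [75, 58, 79, ∞, 79]
  [75, 35, 89, 35, ∞]
Answer: T* = [[∞, 35, 69, 35, 35], [79, ∞, 76, 35, 76], [75, 35, ∞, 35, 35], [75, 58, 79, ∞, 79], [75, 35, 89, 35, ∞]]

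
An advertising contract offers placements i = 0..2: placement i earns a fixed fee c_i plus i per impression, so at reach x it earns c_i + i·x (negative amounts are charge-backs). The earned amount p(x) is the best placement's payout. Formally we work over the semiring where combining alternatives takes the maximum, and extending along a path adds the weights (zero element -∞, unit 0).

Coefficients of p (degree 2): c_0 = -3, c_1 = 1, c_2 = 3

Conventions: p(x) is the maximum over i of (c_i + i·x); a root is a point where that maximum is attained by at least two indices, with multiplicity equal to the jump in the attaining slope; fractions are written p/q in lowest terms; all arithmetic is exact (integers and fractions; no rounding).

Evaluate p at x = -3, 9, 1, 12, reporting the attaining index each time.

p(-3) = max(-3+0·(-3)=-3, 1+1·(-3)=-2, 3+2·(-3)=-3) = -2 (attained by i=1)
p(9) = max(-3+0·9=-3, 1+1·9=10, 3+2·9=21) = 21 (attained by i=2)
p(1) = max(-3+0·1=-3, 1+1·1=2, 3+2·1=5) = 5 (attained by i=2)
p(12) = max(-3+0·12=-3, 1+1·12=13, 3+2·12=27) = 27 (attained by i=2)
Answer: p(-3) = -2; p(9) = 21; p(1) = 5; p(12) = 27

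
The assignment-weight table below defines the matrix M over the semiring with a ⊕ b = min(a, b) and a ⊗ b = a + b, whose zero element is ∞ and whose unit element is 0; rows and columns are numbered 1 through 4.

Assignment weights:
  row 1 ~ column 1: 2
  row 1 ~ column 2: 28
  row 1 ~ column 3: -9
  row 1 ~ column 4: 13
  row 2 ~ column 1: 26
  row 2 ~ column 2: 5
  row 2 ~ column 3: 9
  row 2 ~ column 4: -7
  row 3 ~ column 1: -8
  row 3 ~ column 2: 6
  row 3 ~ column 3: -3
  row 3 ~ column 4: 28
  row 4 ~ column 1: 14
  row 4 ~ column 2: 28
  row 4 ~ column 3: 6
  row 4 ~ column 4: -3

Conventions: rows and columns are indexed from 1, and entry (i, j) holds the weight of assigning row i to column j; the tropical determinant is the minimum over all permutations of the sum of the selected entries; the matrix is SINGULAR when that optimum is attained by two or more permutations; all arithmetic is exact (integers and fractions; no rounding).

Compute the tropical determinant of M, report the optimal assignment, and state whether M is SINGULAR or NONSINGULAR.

σ = (1, 2, 3, 4): 2 + 5 + (-3) + (-3) = 1
σ = (1, 2, 4, 3): 2 + 5 + 28 + 6 = 41
σ = (1, 3, 2, 4): 2 + 9 + 6 + (-3) = 14
σ = (1, 3, 4, 2): 2 + 9 + 28 + 28 = 67
σ = (1, 4, 2, 3): 2 + (-7) + 6 + 6 = 7
σ = (1, 4, 3, 2): 2 + (-7) + (-3) + 28 = 20
σ = (2, 1, 3, 4): 28 + 26 + (-3) + (-3) = 48
σ = (2, 1, 4, 3): 28 + 26 + 28 + 6 = 88
σ = (2, 3, 1, 4): 28 + 9 + (-8) + (-3) = 26
σ = (2, 3, 4, 1): 28 + 9 + 28 + 14 = 79
σ = (2, 4, 1, 3): 28 + (-7) + (-8) + 6 = 19
σ = (2, 4, 3, 1): 28 + (-7) + (-3) + 14 = 32
σ = (3, 1, 2, 4): (-9) + 26 + 6 + (-3) = 20
σ = (3, 1, 4, 2): (-9) + 26 + 28 + 28 = 73
σ = (3, 2, 1, 4): (-9) + 5 + (-8) + (-3) = -15
σ = (3, 2, 4, 1): (-9) + 5 + 28 + 14 = 38
σ = (3, 4, 1, 2): (-9) + (-7) + (-8) + 28 = 4
σ = (3, 4, 2, 1): (-9) + (-7) + 6 + 14 = 4
σ = (4, 1, 2, 3): 13 + 26 + 6 + 6 = 51
σ = (4, 1, 3, 2): 13 + 26 + (-3) + 28 = 64
σ = (4, 2, 1, 3): 13 + 5 + (-8) + 6 = 16
σ = (4, 2, 3, 1): 13 + 5 + (-3) + 14 = 29
σ = (4, 3, 1, 2): 13 + 9 + (-8) + 28 = 42
σ = (4, 3, 2, 1): 13 + 9 + 6 + 14 = 42
Optimal value attained by: σ = (3, 2, 1, 4).
Answer: det⊕(M) = -15; verdict: NONSINGULAR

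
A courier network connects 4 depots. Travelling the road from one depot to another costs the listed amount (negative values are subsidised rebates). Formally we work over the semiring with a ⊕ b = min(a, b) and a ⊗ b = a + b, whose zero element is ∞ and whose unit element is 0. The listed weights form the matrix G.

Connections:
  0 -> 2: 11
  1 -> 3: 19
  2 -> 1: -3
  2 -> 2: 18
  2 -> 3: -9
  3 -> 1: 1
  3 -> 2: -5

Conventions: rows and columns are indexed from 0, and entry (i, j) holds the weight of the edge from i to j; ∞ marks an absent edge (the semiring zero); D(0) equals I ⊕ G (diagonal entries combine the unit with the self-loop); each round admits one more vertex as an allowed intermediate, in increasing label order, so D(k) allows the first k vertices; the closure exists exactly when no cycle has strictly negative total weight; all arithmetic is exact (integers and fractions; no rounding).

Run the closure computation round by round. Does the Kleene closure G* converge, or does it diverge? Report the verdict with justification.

D(0):
  [0, ∞, 11, ∞]
  [∞, 0, ∞, 19]
  [∞, -3, 0, -9]
  [∞, 1, -5, 0]
D(1):
  [0, ∞, 11, ∞]
  [∞, 0, ∞, 19]
  [∞, -3, 0, -9]
  [∞, 1, -5, 0]
D(2):
  [0, ∞, 11, ∞]
  [∞, 0, ∞, 19]
  [∞, -3, 0, -9]
  [∞, 1, -5, 0]
Detection: at round 3, diagonal entry (3, 3) turns strictly negative.
Key observation: the cycle 3->2->3 has total weight (-5) + (-9), which is strictly negative.
Answer: DIVERGES — negative cycle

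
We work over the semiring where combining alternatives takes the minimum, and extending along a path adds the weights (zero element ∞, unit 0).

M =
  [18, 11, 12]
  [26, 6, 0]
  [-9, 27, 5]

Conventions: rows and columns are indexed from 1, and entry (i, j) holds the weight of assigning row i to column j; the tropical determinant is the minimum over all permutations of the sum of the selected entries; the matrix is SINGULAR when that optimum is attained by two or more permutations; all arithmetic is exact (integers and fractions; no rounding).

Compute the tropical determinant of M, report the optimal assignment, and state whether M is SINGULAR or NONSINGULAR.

σ = (1, 2, 3): 18 + 6 + 5 = 29
σ = (1, 3, 2): 18 + 0 + 27 = 45
σ = (2, 1, 3): 11 + 26 + 5 = 42
σ = (2, 3, 1): 11 + 0 + (-9) = 2
σ = (3, 1, 2): 12 + 26 + 27 = 65
σ = (3, 2, 1): 12 + 6 + (-9) = 9
Optimal value attained by: σ = (2, 3, 1).
Answer: det⊕(M) = 2; verdict: NONSINGULAR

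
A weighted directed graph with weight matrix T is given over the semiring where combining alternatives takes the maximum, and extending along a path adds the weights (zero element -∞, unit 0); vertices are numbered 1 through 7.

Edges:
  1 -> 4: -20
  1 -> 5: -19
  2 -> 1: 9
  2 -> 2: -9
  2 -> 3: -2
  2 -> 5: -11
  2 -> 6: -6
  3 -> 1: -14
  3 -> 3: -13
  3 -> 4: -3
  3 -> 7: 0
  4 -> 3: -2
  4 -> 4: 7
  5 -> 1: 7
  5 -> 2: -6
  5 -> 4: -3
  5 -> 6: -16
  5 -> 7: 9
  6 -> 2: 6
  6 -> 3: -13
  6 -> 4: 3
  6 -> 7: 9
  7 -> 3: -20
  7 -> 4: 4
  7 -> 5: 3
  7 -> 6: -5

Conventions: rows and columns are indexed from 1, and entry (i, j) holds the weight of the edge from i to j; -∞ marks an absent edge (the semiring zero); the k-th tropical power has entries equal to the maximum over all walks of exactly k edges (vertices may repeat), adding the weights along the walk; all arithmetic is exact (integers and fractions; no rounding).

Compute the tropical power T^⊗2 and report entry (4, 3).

T^⊗2:
  [-12, -25, -22, -13, -∞, -35, -10]
  [0, 0, -11, -3, -10, -15, 3]
  [-27, -∞, -5, 4, 3, -5, -13]
  [-16, -∞, 5, 14, -∞, -∞, -2]
  [3, -10, -5, 13, 12, 4, -7]
  [15, -3, 4, 13, 12, 4, -13]
  [10, 1, 2, 11, -∞, -13, 12]
Key observation: the optimum is the walk 4->4->3, with weight 7 + (-2) = 5.
Optimal value attained by: walk 4->4->3.
Answer: (T^⊗2)[4][3] = 5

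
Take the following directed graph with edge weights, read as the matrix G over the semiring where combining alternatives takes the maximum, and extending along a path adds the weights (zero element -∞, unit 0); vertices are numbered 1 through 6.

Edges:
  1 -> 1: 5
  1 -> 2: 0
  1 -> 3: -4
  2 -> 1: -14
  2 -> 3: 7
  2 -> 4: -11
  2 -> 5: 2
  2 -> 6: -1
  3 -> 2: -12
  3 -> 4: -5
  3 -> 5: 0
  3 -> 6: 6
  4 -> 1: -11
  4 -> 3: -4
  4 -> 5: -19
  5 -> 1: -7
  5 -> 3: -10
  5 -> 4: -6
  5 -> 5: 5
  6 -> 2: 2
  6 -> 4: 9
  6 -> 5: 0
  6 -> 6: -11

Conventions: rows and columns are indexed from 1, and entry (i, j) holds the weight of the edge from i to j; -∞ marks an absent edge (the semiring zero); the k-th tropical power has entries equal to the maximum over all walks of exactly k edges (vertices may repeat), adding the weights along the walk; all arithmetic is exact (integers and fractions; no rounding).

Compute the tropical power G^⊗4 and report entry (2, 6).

G^⊗2:
  [10, 5, 7, -9, 2, 2]
  [-5, 1, -8, 8, 7, 13]
  [-7, 8, -5, 15, 6, -5]
  [-6, -11, -15, -9, -4, 2]
  [-2, -7, -5, -1, 10, -4]
  [-2, -9, 9, -2, 5, 1]
G^⊗3:
  [15, 10, 12, 11, 7, 13]
  [0, 15, 8, 22, 13, 2]
  [4, -3, 15, 4, 11, 7]
  [-1, 4, -4, 11, 2, -9]
  [3, -2, 0, 5, 15, 1]
  [3, 3, -2, 10, 10, 15]
G^⊗4:
  [20, 15, 17, 22, 13, 18]
  [11, 4, 22, 11, 18, 14]
  [9, 9, 4, 16, 16, 21]
  [4, -1, 11, 0, 7, 3]
  [8, 3, 5, 10, 20, 6]
  [8, 17, 10, 24, 15, 4]
Key observation: the optimum is the walk 2->3->6->2->6, with weight 7 + 6 + 2 + (-1) = 14.
Optimal value attained by: walk 2->3->6->2->6.
Answer: (G^⊗4)[2][6] = 14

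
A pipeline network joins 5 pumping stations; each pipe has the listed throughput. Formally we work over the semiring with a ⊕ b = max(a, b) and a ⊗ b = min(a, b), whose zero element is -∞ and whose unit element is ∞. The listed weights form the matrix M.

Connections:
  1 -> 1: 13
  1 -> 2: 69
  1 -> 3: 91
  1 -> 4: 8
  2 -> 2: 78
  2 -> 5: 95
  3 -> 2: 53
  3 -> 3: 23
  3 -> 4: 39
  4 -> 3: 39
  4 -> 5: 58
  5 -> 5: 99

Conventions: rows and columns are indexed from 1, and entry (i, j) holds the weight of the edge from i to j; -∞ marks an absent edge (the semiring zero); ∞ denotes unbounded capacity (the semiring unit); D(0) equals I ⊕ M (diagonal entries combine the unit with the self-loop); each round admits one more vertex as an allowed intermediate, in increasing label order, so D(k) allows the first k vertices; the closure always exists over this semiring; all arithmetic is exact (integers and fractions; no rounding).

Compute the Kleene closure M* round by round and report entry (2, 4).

D(0):
  [∞, 69, 91, 8, -∞]
  [-∞, ∞, -∞, -∞, 95]
  [-∞, 53, ∞, 39, -∞]
  [-∞, -∞, 39, ∞, 58]
  [-∞, -∞, -∞, -∞, ∞]
D(1):
  [∞, 69, 91, 8, -∞]
  [-∞, ∞, -∞, -∞, 95]
  [-∞, 53, ∞, 39, -∞]
  [-∞, -∞, 39, ∞, 58]
  [-∞, -∞, -∞, -∞, ∞]
D(2):
  [∞, 69, 91, 8, 69]
  [-∞, ∞, -∞, -∞, 95]
  [-∞, 53, ∞, 39, 53]
  [-∞, -∞, 39, ∞, 58]
  [-∞, -∞, -∞, -∞, ∞]
D(3):
  [∞, 69, 91, 39, 69]
  [-∞, ∞, -∞, -∞, 95]
  [-∞, 53, ∞, 39, 53]
  [-∞, 39, 39, ∞, 58]
  [-∞, -∞, -∞, -∞, ∞]
D(4):
  [∞, 69, 91, 39, 69]
  [-∞, ∞, -∞, -∞, 95]
  [-∞, 53, ∞, 39, 53]
  [-∞, 39, 39, ∞, 58]
  [-∞, -∞, -∞, -∞, ∞]
D(5):
  [∞, 69, 91, 39, 69]
  [-∞, ∞, -∞, -∞, 95]
  [-∞, 53, ∞, 39, 53]
  [-∞, 39, 39, ∞, 58]
  [-∞, -∞, -∞, -∞, ∞]
Answer: M*[2][4] = -∞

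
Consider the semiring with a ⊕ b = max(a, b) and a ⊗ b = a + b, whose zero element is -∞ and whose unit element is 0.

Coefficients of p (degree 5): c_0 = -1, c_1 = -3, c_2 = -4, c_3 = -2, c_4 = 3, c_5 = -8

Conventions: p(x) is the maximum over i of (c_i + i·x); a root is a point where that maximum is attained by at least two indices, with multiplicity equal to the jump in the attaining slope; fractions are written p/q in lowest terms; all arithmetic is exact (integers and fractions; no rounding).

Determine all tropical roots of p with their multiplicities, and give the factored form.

hull edge (i=0, c=-1) to (i=4, c=3): slope 1, span 4
hull edge (i=4, c=3) to (i=5, c=-8): slope -11, span 1
Factored form: p(x) = -8 ⊗ (x ⊕ (-1)) ⊗ (x ⊕ (-1)) ⊗ (x ⊕ (-1)) ⊗ (x ⊕ (-1)) ⊗ (x ⊕ 11)
Answer: roots = -1 (mult 4), 11 (mult 1)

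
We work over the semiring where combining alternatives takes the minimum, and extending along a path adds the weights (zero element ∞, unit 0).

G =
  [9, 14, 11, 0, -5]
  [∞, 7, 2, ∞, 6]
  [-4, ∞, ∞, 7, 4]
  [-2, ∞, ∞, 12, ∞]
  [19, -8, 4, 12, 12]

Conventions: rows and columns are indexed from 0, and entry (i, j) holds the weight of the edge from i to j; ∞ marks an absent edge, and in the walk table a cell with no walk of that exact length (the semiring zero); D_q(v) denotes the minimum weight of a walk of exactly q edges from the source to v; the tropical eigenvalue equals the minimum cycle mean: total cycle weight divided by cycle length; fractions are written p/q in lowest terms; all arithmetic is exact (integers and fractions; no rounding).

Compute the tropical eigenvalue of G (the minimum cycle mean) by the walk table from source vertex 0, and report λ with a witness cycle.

q=0: [0, ∞, ∞, ∞, ∞]
q=1: [9, 14, 11, 0, -5]
q=2: [-2, -13, -1, 7, 4]
q=3: [-5, -6, -11, -2, -7]
q=4: [-15, -15, -4, -5, -10]
q=5: [-8, -18, -13, -15, -20]
Optimal cycle mean attained by: cycle 0->4->1->2->0, total (-5) + (-8) + 2 + (-4), length 4.
Answer: λ = -15/4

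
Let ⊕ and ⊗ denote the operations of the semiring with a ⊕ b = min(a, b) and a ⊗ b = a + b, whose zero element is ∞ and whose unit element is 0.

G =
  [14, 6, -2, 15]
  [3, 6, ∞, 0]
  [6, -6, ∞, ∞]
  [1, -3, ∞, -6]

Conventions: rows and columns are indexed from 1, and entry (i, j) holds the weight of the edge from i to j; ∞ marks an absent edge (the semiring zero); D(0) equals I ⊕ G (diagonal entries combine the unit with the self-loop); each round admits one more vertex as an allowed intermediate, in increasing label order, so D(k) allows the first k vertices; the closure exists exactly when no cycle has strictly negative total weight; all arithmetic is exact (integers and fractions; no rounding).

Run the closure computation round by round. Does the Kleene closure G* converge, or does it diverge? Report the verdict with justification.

Detection: at round 0, diagonal entry (4, 4) turns strictly negative.
Key observation: the cycle 4->4 has total weight (-6), which is strictly negative.
Answer: DIVERGES — negative cycle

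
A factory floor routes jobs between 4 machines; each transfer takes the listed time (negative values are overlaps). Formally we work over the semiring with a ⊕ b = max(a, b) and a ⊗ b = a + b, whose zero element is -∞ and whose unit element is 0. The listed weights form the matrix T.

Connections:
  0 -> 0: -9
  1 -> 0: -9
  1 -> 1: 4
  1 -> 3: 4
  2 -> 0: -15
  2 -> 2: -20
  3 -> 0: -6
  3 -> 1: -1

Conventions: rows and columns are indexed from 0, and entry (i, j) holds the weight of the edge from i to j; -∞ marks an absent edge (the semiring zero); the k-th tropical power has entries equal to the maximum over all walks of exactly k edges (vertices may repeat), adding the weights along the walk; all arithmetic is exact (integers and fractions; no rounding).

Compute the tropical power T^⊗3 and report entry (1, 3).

T^⊗2:
  [-18, -∞, -∞, -∞]
  [-2, 8, -∞, 8]
  [-24, -∞, -40, -∞]
  [-10, 3, -∞, 3]
T^⊗3:
  [-27, -∞, -∞, -∞]
  [2, 12, -∞, 12]
  [-33, -∞, -60, -∞]
  [-3, 7, -∞, 7]
Key observation: the optimum is the walk 1->1->1->3, with weight 4 + 4 + 4 = 12.
Optimal value attained by: walk 1->1->1->3.
Answer: (T^⊗3)[1][3] = 12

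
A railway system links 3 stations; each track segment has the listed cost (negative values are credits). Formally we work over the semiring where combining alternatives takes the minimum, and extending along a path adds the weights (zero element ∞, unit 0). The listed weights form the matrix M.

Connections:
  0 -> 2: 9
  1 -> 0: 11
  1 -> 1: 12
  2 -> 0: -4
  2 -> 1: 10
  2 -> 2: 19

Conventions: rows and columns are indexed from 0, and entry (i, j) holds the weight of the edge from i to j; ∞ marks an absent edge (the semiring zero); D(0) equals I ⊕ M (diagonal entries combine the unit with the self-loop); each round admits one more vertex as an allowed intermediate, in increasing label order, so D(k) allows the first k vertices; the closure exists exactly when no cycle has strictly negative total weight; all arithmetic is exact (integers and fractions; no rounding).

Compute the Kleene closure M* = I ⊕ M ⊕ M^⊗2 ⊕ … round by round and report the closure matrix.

D(0):
  [0, ∞, 9]
  [11, 0, ∞]
  [-4, 10, 0]
D(1):
  [0, ∞, 9]
  [11, 0, 20]
  [-4, 10, 0]
D(2):
  [0, ∞, 9]
  [11, 0, 20]
  [-4, 10, 0]
D(3):
  [0, 19, 9]
  [11, 0, 20]
  [-4, 10, 0]
Answer: M* = [[0, 19, 9], [11, 0, 20], [-4, 10, 0]]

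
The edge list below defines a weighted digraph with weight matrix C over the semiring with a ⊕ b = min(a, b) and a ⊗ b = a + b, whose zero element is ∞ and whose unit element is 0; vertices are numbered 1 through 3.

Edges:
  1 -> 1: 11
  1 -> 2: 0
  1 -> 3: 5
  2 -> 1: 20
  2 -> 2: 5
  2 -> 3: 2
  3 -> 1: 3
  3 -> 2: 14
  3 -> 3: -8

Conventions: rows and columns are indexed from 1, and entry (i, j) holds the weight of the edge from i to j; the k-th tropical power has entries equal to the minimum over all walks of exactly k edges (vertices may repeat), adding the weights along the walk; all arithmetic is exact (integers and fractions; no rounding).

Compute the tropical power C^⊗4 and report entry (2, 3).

C^⊗2:
  [8, 5, -3]
  [5, 10, -6]
  [-5, 3, -16]
C^⊗3:
  [0, 8, -11]
  [-3, 5, -14]
  [-13, -5, -24]
C^⊗4:
  [-8, 0, -19]
  [-11, -3, -22]
  [-21, -13, -32]
Key observation: the optimum is the walk 2->3->3->3->3, with weight 2 + (-8) + (-8) + (-8) = -22.
Optimal value attained by: walk 2->3->3->3->3.
Answer: (C^⊗4)[2][3] = -22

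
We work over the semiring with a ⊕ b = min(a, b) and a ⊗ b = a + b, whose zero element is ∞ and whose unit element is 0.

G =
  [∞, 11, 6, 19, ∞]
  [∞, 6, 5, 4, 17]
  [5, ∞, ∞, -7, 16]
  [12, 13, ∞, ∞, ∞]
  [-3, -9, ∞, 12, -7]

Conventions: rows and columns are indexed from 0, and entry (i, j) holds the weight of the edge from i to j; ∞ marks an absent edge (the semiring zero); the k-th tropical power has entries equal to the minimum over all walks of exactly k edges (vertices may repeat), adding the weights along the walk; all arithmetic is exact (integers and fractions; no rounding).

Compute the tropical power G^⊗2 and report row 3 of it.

G^⊗2:
  [11, 17, 16, -1, 22]
  [10, 8, 11, -2, 10]
  [5, 6, 11, 24, 9]
  [∞, 19, 18, 17, 30]
  [-10, -16, -4, -5, -14]
Answer: row 3 of G^⊗2 = [∞, 19, 18, 17, 30]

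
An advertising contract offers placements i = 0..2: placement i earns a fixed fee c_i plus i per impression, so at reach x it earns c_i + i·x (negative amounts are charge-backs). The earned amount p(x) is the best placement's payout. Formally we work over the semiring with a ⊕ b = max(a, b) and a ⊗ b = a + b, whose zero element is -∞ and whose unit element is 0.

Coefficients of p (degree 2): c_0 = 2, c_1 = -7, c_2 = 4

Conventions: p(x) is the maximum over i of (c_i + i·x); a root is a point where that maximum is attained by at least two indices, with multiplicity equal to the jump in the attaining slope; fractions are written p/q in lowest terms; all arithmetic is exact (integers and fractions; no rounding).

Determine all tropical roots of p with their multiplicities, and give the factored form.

hull edge (i=0, c=2) to (i=2, c=4): slope 1, span 2
Factored form: p(x) = 4 ⊗ (x ⊕ (-1)) ⊗ (x ⊕ (-1))
Answer: roots = -1 (mult 2)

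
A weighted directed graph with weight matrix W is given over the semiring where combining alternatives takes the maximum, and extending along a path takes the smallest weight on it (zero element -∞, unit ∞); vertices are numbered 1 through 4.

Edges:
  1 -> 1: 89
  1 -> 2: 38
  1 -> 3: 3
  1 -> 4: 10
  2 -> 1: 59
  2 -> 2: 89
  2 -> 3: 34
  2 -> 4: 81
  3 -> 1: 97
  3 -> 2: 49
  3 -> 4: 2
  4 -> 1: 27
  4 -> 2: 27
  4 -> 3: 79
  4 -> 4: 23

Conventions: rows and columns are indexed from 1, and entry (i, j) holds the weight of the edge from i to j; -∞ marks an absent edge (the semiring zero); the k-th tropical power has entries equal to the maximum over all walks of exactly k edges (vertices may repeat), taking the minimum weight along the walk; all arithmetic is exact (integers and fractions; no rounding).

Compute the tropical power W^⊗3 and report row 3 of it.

W^⊗2:
  [89, 38, 34, 38]
  [59, 89, 79, 81]
  [89, 49, 34, 49]
  [79, 49, 27, 27]
W^⊗3:
  [89, 38, 38, 38]
  [79, 89, 79, 81]
  [89, 49, 49, 49]
  [79, 49, 34, 49]
Answer: row 3 of W^⊗3 = [89, 49, 49, 49]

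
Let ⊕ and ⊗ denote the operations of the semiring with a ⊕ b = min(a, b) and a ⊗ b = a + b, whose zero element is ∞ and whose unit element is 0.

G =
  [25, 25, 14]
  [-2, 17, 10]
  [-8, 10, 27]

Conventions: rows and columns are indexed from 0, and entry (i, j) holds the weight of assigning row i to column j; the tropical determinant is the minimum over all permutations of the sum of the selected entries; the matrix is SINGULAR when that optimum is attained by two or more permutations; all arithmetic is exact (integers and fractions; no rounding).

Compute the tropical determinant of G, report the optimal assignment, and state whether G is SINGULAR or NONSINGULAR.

σ = (0, 1, 2): 25 + 17 + 27 = 69
σ = (0, 2, 1): 25 + 10 + 10 = 45
σ = (1, 0, 2): 25 + (-2) + 27 = 50
σ = (1, 2, 0): 25 + 10 + (-8) = 27
σ = (2, 0, 1): 14 + (-2) + 10 = 22
σ = (2, 1, 0): 14 + 17 + (-8) = 23
Optimal value attained by: σ = (2, 0, 1).
Answer: det⊕(G) = 22; verdict: NONSINGULAR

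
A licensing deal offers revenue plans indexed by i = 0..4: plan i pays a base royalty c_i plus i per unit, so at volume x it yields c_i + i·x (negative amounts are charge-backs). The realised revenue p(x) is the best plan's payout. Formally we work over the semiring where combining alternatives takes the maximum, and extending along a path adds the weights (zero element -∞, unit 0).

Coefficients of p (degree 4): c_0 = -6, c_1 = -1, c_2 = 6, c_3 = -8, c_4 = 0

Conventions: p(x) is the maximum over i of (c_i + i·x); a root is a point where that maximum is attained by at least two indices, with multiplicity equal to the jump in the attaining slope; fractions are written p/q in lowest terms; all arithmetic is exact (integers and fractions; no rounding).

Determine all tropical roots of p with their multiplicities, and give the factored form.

hull edge (i=0, c=-6) to (i=2, c=6): slope 6, span 2
hull edge (i=2, c=6) to (i=4, c=0): slope -3, span 2
Factored form: p(x) = 0 ⊗ (x ⊕ (-6)) ⊗ (x ⊕ (-6)) ⊗ (x ⊕ 3) ⊗ (x ⊕ 3)
Answer: roots = -6 (mult 2), 3 (mult 2)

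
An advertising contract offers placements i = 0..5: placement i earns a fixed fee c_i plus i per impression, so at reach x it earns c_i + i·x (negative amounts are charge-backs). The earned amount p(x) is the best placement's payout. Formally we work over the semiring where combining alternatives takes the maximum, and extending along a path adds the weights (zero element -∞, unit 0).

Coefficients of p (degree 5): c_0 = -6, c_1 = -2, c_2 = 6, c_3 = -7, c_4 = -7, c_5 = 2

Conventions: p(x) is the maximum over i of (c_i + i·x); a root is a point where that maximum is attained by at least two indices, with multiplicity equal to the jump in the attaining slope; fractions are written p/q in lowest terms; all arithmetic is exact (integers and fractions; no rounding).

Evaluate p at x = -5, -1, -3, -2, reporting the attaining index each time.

p(-5) = max(-6+0·(-5)=-6, -2+1·(-5)=-7, 6+2·(-5)=-4, -7+3·(-5)=-22, -7+4·(-5)=-27, 2+5·(-5)=-23) = -4 (attained by i=2)
p(-1) = max(-6+0·(-1)=-6, -2+1·(-1)=-3, 6+2·(-1)=4, -7+3·(-1)=-10, -7+4·(-1)=-11, 2+5·(-1)=-3) = 4 (attained by i=2)
p(-3) = max(-6+0·(-3)=-6, -2+1·(-3)=-5, 6+2·(-3)=0, -7+3·(-3)=-16, -7+4·(-3)=-19, 2+5·(-3)=-13) = 0 (attained by i=2)
p(-2) = max(-6+0·(-2)=-6, -2+1·(-2)=-4, 6+2·(-2)=2, -7+3·(-2)=-13, -7+4·(-2)=-15, 2+5·(-2)=-8) = 2 (attained by i=2)
Answer: p(-5) = -4; p(-1) = 4; p(-3) = 0; p(-2) = 2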